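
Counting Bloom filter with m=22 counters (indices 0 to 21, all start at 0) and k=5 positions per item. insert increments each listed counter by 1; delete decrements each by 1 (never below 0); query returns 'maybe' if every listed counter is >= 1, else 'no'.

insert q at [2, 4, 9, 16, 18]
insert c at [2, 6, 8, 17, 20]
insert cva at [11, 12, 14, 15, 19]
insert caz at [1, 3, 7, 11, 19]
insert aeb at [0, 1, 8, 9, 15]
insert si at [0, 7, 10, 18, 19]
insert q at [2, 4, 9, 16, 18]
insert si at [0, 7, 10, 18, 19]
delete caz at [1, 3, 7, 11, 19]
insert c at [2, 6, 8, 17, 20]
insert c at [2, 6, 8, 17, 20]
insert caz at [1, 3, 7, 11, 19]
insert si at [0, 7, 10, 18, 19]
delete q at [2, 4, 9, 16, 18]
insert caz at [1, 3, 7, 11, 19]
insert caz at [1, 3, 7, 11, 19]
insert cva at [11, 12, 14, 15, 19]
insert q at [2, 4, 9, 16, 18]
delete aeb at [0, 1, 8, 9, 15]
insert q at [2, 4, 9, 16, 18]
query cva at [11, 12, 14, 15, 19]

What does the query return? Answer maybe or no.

Answer: maybe

Derivation:
Step 1: insert q at [2, 4, 9, 16, 18] -> counters=[0,0,1,0,1,0,0,0,0,1,0,0,0,0,0,0,1,0,1,0,0,0]
Step 2: insert c at [2, 6, 8, 17, 20] -> counters=[0,0,2,0,1,0,1,0,1,1,0,0,0,0,0,0,1,1,1,0,1,0]
Step 3: insert cva at [11, 12, 14, 15, 19] -> counters=[0,0,2,0,1,0,1,0,1,1,0,1,1,0,1,1,1,1,1,1,1,0]
Step 4: insert caz at [1, 3, 7, 11, 19] -> counters=[0,1,2,1,1,0,1,1,1,1,0,2,1,0,1,1,1,1,1,2,1,0]
Step 5: insert aeb at [0, 1, 8, 9, 15] -> counters=[1,2,2,1,1,0,1,1,2,2,0,2,1,0,1,2,1,1,1,2,1,0]
Step 6: insert si at [0, 7, 10, 18, 19] -> counters=[2,2,2,1,1,0,1,2,2,2,1,2,1,0,1,2,1,1,2,3,1,0]
Step 7: insert q at [2, 4, 9, 16, 18] -> counters=[2,2,3,1,2,0,1,2,2,3,1,2,1,0,1,2,2,1,3,3,1,0]
Step 8: insert si at [0, 7, 10, 18, 19] -> counters=[3,2,3,1,2,0,1,3,2,3,2,2,1,0,1,2,2,1,4,4,1,0]
Step 9: delete caz at [1, 3, 7, 11, 19] -> counters=[3,1,3,0,2,0,1,2,2,3,2,1,1,0,1,2,2,1,4,3,1,0]
Step 10: insert c at [2, 6, 8, 17, 20] -> counters=[3,1,4,0,2,0,2,2,3,3,2,1,1,0,1,2,2,2,4,3,2,0]
Step 11: insert c at [2, 6, 8, 17, 20] -> counters=[3,1,5,0,2,0,3,2,4,3,2,1,1,0,1,2,2,3,4,3,3,0]
Step 12: insert caz at [1, 3, 7, 11, 19] -> counters=[3,2,5,1,2,0,3,3,4,3,2,2,1,0,1,2,2,3,4,4,3,0]
Step 13: insert si at [0, 7, 10, 18, 19] -> counters=[4,2,5,1,2,0,3,4,4,3,3,2,1,0,1,2,2,3,5,5,3,0]
Step 14: delete q at [2, 4, 9, 16, 18] -> counters=[4,2,4,1,1,0,3,4,4,2,3,2,1,0,1,2,1,3,4,5,3,0]
Step 15: insert caz at [1, 3, 7, 11, 19] -> counters=[4,3,4,2,1,0,3,5,4,2,3,3,1,0,1,2,1,3,4,6,3,0]
Step 16: insert caz at [1, 3, 7, 11, 19] -> counters=[4,4,4,3,1,0,3,6,4,2,3,4,1,0,1,2,1,3,4,7,3,0]
Step 17: insert cva at [11, 12, 14, 15, 19] -> counters=[4,4,4,3,1,0,3,6,4,2,3,5,2,0,2,3,1,3,4,8,3,0]
Step 18: insert q at [2, 4, 9, 16, 18] -> counters=[4,4,5,3,2,0,3,6,4,3,3,5,2,0,2,3,2,3,5,8,3,0]
Step 19: delete aeb at [0, 1, 8, 9, 15] -> counters=[3,3,5,3,2,0,3,6,3,2,3,5,2,0,2,2,2,3,5,8,3,0]
Step 20: insert q at [2, 4, 9, 16, 18] -> counters=[3,3,6,3,3,0,3,6,3,3,3,5,2,0,2,2,3,3,6,8,3,0]
Query cva: check counters[11]=5 counters[12]=2 counters[14]=2 counters[15]=2 counters[19]=8 -> maybe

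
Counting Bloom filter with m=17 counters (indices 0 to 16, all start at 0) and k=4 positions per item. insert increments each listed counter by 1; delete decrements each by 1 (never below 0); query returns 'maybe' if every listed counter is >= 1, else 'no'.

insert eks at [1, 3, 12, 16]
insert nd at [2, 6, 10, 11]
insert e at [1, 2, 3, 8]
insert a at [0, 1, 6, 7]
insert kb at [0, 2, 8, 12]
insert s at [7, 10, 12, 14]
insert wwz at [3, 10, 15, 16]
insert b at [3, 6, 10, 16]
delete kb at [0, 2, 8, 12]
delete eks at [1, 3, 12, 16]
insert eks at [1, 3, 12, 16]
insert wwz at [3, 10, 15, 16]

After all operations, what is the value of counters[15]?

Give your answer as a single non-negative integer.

Answer: 2

Derivation:
Step 1: insert eks at [1, 3, 12, 16] -> counters=[0,1,0,1,0,0,0,0,0,0,0,0,1,0,0,0,1]
Step 2: insert nd at [2, 6, 10, 11] -> counters=[0,1,1,1,0,0,1,0,0,0,1,1,1,0,0,0,1]
Step 3: insert e at [1, 2, 3, 8] -> counters=[0,2,2,2,0,0,1,0,1,0,1,1,1,0,0,0,1]
Step 4: insert a at [0, 1, 6, 7] -> counters=[1,3,2,2,0,0,2,1,1,0,1,1,1,0,0,0,1]
Step 5: insert kb at [0, 2, 8, 12] -> counters=[2,3,3,2,0,0,2,1,2,0,1,1,2,0,0,0,1]
Step 6: insert s at [7, 10, 12, 14] -> counters=[2,3,3,2,0,0,2,2,2,0,2,1,3,0,1,0,1]
Step 7: insert wwz at [3, 10, 15, 16] -> counters=[2,3,3,3,0,0,2,2,2,0,3,1,3,0,1,1,2]
Step 8: insert b at [3, 6, 10, 16] -> counters=[2,3,3,4,0,0,3,2,2,0,4,1,3,0,1,1,3]
Step 9: delete kb at [0, 2, 8, 12] -> counters=[1,3,2,4,0,0,3,2,1,0,4,1,2,0,1,1,3]
Step 10: delete eks at [1, 3, 12, 16] -> counters=[1,2,2,3,0,0,3,2,1,0,4,1,1,0,1,1,2]
Step 11: insert eks at [1, 3, 12, 16] -> counters=[1,3,2,4,0,0,3,2,1,0,4,1,2,0,1,1,3]
Step 12: insert wwz at [3, 10, 15, 16] -> counters=[1,3,2,5,0,0,3,2,1,0,5,1,2,0,1,2,4]
Final counters=[1,3,2,5,0,0,3,2,1,0,5,1,2,0,1,2,4] -> counters[15]=2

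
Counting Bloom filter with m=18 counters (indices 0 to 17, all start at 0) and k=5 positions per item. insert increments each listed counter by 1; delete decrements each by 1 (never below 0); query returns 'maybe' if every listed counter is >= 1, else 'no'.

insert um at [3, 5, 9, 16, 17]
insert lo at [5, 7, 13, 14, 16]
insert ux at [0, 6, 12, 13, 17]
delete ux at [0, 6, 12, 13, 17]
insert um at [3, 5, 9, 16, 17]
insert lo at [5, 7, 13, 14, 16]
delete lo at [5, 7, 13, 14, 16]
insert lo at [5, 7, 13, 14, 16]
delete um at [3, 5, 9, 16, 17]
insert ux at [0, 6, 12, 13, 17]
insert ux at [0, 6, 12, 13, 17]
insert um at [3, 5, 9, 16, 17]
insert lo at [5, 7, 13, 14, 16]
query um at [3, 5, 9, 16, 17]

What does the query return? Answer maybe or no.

Step 1: insert um at [3, 5, 9, 16, 17] -> counters=[0,0,0,1,0,1,0,0,0,1,0,0,0,0,0,0,1,1]
Step 2: insert lo at [5, 7, 13, 14, 16] -> counters=[0,0,0,1,0,2,0,1,0,1,0,0,0,1,1,0,2,1]
Step 3: insert ux at [0, 6, 12, 13, 17] -> counters=[1,0,0,1,0,2,1,1,0,1,0,0,1,2,1,0,2,2]
Step 4: delete ux at [0, 6, 12, 13, 17] -> counters=[0,0,0,1,0,2,0,1,0,1,0,0,0,1,1,0,2,1]
Step 5: insert um at [3, 5, 9, 16, 17] -> counters=[0,0,0,2,0,3,0,1,0,2,0,0,0,1,1,0,3,2]
Step 6: insert lo at [5, 7, 13, 14, 16] -> counters=[0,0,0,2,0,4,0,2,0,2,0,0,0,2,2,0,4,2]
Step 7: delete lo at [5, 7, 13, 14, 16] -> counters=[0,0,0,2,0,3,0,1,0,2,0,0,0,1,1,0,3,2]
Step 8: insert lo at [5, 7, 13, 14, 16] -> counters=[0,0,0,2,0,4,0,2,0,2,0,0,0,2,2,0,4,2]
Step 9: delete um at [3, 5, 9, 16, 17] -> counters=[0,0,0,1,0,3,0,2,0,1,0,0,0,2,2,0,3,1]
Step 10: insert ux at [0, 6, 12, 13, 17] -> counters=[1,0,0,1,0,3,1,2,0,1,0,0,1,3,2,0,3,2]
Step 11: insert ux at [0, 6, 12, 13, 17] -> counters=[2,0,0,1,0,3,2,2,0,1,0,0,2,4,2,0,3,3]
Step 12: insert um at [3, 5, 9, 16, 17] -> counters=[2,0,0,2,0,4,2,2,0,2,0,0,2,4,2,0,4,4]
Step 13: insert lo at [5, 7, 13, 14, 16] -> counters=[2,0,0,2,0,5,2,3,0,2,0,0,2,5,3,0,5,4]
Query um: check counters[3]=2 counters[5]=5 counters[9]=2 counters[16]=5 counters[17]=4 -> maybe

Answer: maybe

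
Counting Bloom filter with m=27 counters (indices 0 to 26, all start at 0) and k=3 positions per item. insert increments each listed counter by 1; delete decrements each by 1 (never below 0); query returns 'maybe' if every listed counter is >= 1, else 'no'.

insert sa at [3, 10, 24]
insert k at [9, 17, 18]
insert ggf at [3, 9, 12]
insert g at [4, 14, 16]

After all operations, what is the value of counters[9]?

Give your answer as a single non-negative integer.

Step 1: insert sa at [3, 10, 24] -> counters=[0,0,0,1,0,0,0,0,0,0,1,0,0,0,0,0,0,0,0,0,0,0,0,0,1,0,0]
Step 2: insert k at [9, 17, 18] -> counters=[0,0,0,1,0,0,0,0,0,1,1,0,0,0,0,0,0,1,1,0,0,0,0,0,1,0,0]
Step 3: insert ggf at [3, 9, 12] -> counters=[0,0,0,2,0,0,0,0,0,2,1,0,1,0,0,0,0,1,1,0,0,0,0,0,1,0,0]
Step 4: insert g at [4, 14, 16] -> counters=[0,0,0,2,1,0,0,0,0,2,1,0,1,0,1,0,1,1,1,0,0,0,0,0,1,0,0]
Final counters=[0,0,0,2,1,0,0,0,0,2,1,0,1,0,1,0,1,1,1,0,0,0,0,0,1,0,0] -> counters[9]=2

Answer: 2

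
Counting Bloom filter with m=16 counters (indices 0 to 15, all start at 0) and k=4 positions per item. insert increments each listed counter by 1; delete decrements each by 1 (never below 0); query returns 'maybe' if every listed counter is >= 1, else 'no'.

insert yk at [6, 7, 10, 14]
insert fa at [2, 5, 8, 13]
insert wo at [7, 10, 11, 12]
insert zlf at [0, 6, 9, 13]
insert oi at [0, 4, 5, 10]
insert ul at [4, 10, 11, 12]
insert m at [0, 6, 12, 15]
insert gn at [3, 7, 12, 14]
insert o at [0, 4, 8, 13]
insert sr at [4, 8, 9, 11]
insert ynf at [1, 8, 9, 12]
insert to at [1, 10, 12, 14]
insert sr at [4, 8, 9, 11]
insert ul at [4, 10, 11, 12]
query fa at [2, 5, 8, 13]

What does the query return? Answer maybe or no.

Answer: maybe

Derivation:
Step 1: insert yk at [6, 7, 10, 14] -> counters=[0,0,0,0,0,0,1,1,0,0,1,0,0,0,1,0]
Step 2: insert fa at [2, 5, 8, 13] -> counters=[0,0,1,0,0,1,1,1,1,0,1,0,0,1,1,0]
Step 3: insert wo at [7, 10, 11, 12] -> counters=[0,0,1,0,0,1,1,2,1,0,2,1,1,1,1,0]
Step 4: insert zlf at [0, 6, 9, 13] -> counters=[1,0,1,0,0,1,2,2,1,1,2,1,1,2,1,0]
Step 5: insert oi at [0, 4, 5, 10] -> counters=[2,0,1,0,1,2,2,2,1,1,3,1,1,2,1,0]
Step 6: insert ul at [4, 10, 11, 12] -> counters=[2,0,1,0,2,2,2,2,1,1,4,2,2,2,1,0]
Step 7: insert m at [0, 6, 12, 15] -> counters=[3,0,1,0,2,2,3,2,1,1,4,2,3,2,1,1]
Step 8: insert gn at [3, 7, 12, 14] -> counters=[3,0,1,1,2,2,3,3,1,1,4,2,4,2,2,1]
Step 9: insert o at [0, 4, 8, 13] -> counters=[4,0,1,1,3,2,3,3,2,1,4,2,4,3,2,1]
Step 10: insert sr at [4, 8, 9, 11] -> counters=[4,0,1,1,4,2,3,3,3,2,4,3,4,3,2,1]
Step 11: insert ynf at [1, 8, 9, 12] -> counters=[4,1,1,1,4,2,3,3,4,3,4,3,5,3,2,1]
Step 12: insert to at [1, 10, 12, 14] -> counters=[4,2,1,1,4,2,3,3,4,3,5,3,6,3,3,1]
Step 13: insert sr at [4, 8, 9, 11] -> counters=[4,2,1,1,5,2,3,3,5,4,5,4,6,3,3,1]
Step 14: insert ul at [4, 10, 11, 12] -> counters=[4,2,1,1,6,2,3,3,5,4,6,5,7,3,3,1]
Query fa: check counters[2]=1 counters[5]=2 counters[8]=5 counters[13]=3 -> maybe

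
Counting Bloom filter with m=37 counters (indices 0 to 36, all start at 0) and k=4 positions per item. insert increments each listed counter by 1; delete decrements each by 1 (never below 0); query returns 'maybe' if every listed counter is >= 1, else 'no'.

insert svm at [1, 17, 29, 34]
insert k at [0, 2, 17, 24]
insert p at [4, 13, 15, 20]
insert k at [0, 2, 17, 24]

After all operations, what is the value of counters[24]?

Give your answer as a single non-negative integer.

Step 1: insert svm at [1, 17, 29, 34] -> counters=[0,1,0,0,0,0,0,0,0,0,0,0,0,0,0,0,0,1,0,0,0,0,0,0,0,0,0,0,0,1,0,0,0,0,1,0,0]
Step 2: insert k at [0, 2, 17, 24] -> counters=[1,1,1,0,0,0,0,0,0,0,0,0,0,0,0,0,0,2,0,0,0,0,0,0,1,0,0,0,0,1,0,0,0,0,1,0,0]
Step 3: insert p at [4, 13, 15, 20] -> counters=[1,1,1,0,1,0,0,0,0,0,0,0,0,1,0,1,0,2,0,0,1,0,0,0,1,0,0,0,0,1,0,0,0,0,1,0,0]
Step 4: insert k at [0, 2, 17, 24] -> counters=[2,1,2,0,1,0,0,0,0,0,0,0,0,1,0,1,0,3,0,0,1,0,0,0,2,0,0,0,0,1,0,0,0,0,1,0,0]
Final counters=[2,1,2,0,1,0,0,0,0,0,0,0,0,1,0,1,0,3,0,0,1,0,0,0,2,0,0,0,0,1,0,0,0,0,1,0,0] -> counters[24]=2

Answer: 2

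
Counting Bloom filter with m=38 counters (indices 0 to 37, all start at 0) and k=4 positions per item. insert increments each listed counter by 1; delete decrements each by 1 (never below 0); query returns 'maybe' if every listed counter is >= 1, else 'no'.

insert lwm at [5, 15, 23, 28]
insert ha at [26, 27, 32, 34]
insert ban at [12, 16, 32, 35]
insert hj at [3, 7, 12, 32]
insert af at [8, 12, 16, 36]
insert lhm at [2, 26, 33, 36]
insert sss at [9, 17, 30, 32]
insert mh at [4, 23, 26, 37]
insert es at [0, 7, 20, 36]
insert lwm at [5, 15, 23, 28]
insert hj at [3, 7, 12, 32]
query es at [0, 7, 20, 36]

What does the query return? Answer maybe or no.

Step 1: insert lwm at [5, 15, 23, 28] -> counters=[0,0,0,0,0,1,0,0,0,0,0,0,0,0,0,1,0,0,0,0,0,0,0,1,0,0,0,0,1,0,0,0,0,0,0,0,0,0]
Step 2: insert ha at [26, 27, 32, 34] -> counters=[0,0,0,0,0,1,0,0,0,0,0,0,0,0,0,1,0,0,0,0,0,0,0,1,0,0,1,1,1,0,0,0,1,0,1,0,0,0]
Step 3: insert ban at [12, 16, 32, 35] -> counters=[0,0,0,0,0,1,0,0,0,0,0,0,1,0,0,1,1,0,0,0,0,0,0,1,0,0,1,1,1,0,0,0,2,0,1,1,0,0]
Step 4: insert hj at [3, 7, 12, 32] -> counters=[0,0,0,1,0,1,0,1,0,0,0,0,2,0,0,1,1,0,0,0,0,0,0,1,0,0,1,1,1,0,0,0,3,0,1,1,0,0]
Step 5: insert af at [8, 12, 16, 36] -> counters=[0,0,0,1,0,1,0,1,1,0,0,0,3,0,0,1,2,0,0,0,0,0,0,1,0,0,1,1,1,0,0,0,3,0,1,1,1,0]
Step 6: insert lhm at [2, 26, 33, 36] -> counters=[0,0,1,1,0,1,0,1,1,0,0,0,3,0,0,1,2,0,0,0,0,0,0,1,0,0,2,1,1,0,0,0,3,1,1,1,2,0]
Step 7: insert sss at [9, 17, 30, 32] -> counters=[0,0,1,1,0,1,0,1,1,1,0,0,3,0,0,1,2,1,0,0,0,0,0,1,0,0,2,1,1,0,1,0,4,1,1,1,2,0]
Step 8: insert mh at [4, 23, 26, 37] -> counters=[0,0,1,1,1,1,0,1,1,1,0,0,3,0,0,1,2,1,0,0,0,0,0,2,0,0,3,1,1,0,1,0,4,1,1,1,2,1]
Step 9: insert es at [0, 7, 20, 36] -> counters=[1,0,1,1,1,1,0,2,1,1,0,0,3,0,0,1,2,1,0,0,1,0,0,2,0,0,3,1,1,0,1,0,4,1,1,1,3,1]
Step 10: insert lwm at [5, 15, 23, 28] -> counters=[1,0,1,1,1,2,0,2,1,1,0,0,3,0,0,2,2,1,0,0,1,0,0,3,0,0,3,1,2,0,1,0,4,1,1,1,3,1]
Step 11: insert hj at [3, 7, 12, 32] -> counters=[1,0,1,2,1,2,0,3,1,1,0,0,4,0,0,2,2,1,0,0,1,0,0,3,0,0,3,1,2,0,1,0,5,1,1,1,3,1]
Query es: check counters[0]=1 counters[7]=3 counters[20]=1 counters[36]=3 -> maybe

Answer: maybe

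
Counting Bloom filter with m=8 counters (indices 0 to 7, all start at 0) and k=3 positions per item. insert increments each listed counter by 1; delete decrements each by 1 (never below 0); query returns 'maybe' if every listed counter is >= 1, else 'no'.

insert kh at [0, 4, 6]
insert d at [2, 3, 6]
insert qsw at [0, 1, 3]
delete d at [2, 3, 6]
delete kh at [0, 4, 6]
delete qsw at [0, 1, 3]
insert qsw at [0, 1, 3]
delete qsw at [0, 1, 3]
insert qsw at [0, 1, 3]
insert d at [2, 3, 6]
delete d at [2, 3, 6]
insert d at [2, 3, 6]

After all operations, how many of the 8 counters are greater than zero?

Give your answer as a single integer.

Step 1: insert kh at [0, 4, 6] -> counters=[1,0,0,0,1,0,1,0]
Step 2: insert d at [2, 3, 6] -> counters=[1,0,1,1,1,0,2,0]
Step 3: insert qsw at [0, 1, 3] -> counters=[2,1,1,2,1,0,2,0]
Step 4: delete d at [2, 3, 6] -> counters=[2,1,0,1,1,0,1,0]
Step 5: delete kh at [0, 4, 6] -> counters=[1,1,0,1,0,0,0,0]
Step 6: delete qsw at [0, 1, 3] -> counters=[0,0,0,0,0,0,0,0]
Step 7: insert qsw at [0, 1, 3] -> counters=[1,1,0,1,0,0,0,0]
Step 8: delete qsw at [0, 1, 3] -> counters=[0,0,0,0,0,0,0,0]
Step 9: insert qsw at [0, 1, 3] -> counters=[1,1,0,1,0,0,0,0]
Step 10: insert d at [2, 3, 6] -> counters=[1,1,1,2,0,0,1,0]
Step 11: delete d at [2, 3, 6] -> counters=[1,1,0,1,0,0,0,0]
Step 12: insert d at [2, 3, 6] -> counters=[1,1,1,2,0,0,1,0]
Final counters=[1,1,1,2,0,0,1,0] -> 5 nonzero

Answer: 5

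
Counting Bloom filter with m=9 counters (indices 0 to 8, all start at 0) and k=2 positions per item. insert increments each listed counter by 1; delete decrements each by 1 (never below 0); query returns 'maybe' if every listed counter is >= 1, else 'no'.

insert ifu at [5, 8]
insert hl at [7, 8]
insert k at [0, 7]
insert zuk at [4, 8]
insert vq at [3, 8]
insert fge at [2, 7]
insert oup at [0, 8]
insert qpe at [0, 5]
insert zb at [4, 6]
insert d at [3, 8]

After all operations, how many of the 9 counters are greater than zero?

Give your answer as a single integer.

Answer: 8

Derivation:
Step 1: insert ifu at [5, 8] -> counters=[0,0,0,0,0,1,0,0,1]
Step 2: insert hl at [7, 8] -> counters=[0,0,0,0,0,1,0,1,2]
Step 3: insert k at [0, 7] -> counters=[1,0,0,0,0,1,0,2,2]
Step 4: insert zuk at [4, 8] -> counters=[1,0,0,0,1,1,0,2,3]
Step 5: insert vq at [3, 8] -> counters=[1,0,0,1,1,1,0,2,4]
Step 6: insert fge at [2, 7] -> counters=[1,0,1,1,1,1,0,3,4]
Step 7: insert oup at [0, 8] -> counters=[2,0,1,1,1,1,0,3,5]
Step 8: insert qpe at [0, 5] -> counters=[3,0,1,1,1,2,0,3,5]
Step 9: insert zb at [4, 6] -> counters=[3,0,1,1,2,2,1,3,5]
Step 10: insert d at [3, 8] -> counters=[3,0,1,2,2,2,1,3,6]
Final counters=[3,0,1,2,2,2,1,3,6] -> 8 nonzero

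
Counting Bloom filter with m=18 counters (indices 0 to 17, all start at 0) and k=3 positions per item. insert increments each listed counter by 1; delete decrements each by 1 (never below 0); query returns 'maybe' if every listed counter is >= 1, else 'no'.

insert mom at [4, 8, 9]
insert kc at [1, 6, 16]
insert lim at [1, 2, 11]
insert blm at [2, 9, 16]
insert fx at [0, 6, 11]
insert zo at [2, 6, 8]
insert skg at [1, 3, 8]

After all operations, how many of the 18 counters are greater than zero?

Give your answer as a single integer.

Step 1: insert mom at [4, 8, 9] -> counters=[0,0,0,0,1,0,0,0,1,1,0,0,0,0,0,0,0,0]
Step 2: insert kc at [1, 6, 16] -> counters=[0,1,0,0,1,0,1,0,1,1,0,0,0,0,0,0,1,0]
Step 3: insert lim at [1, 2, 11] -> counters=[0,2,1,0,1,0,1,0,1,1,0,1,0,0,0,0,1,0]
Step 4: insert blm at [2, 9, 16] -> counters=[0,2,2,0,1,0,1,0,1,2,0,1,0,0,0,0,2,0]
Step 5: insert fx at [0, 6, 11] -> counters=[1,2,2,0,1,0,2,0,1,2,0,2,0,0,0,0,2,0]
Step 6: insert zo at [2, 6, 8] -> counters=[1,2,3,0,1,0,3,0,2,2,0,2,0,0,0,0,2,0]
Step 7: insert skg at [1, 3, 8] -> counters=[1,3,3,1,1,0,3,0,3,2,0,2,0,0,0,0,2,0]
Final counters=[1,3,3,1,1,0,3,0,3,2,0,2,0,0,0,0,2,0] -> 10 nonzero

Answer: 10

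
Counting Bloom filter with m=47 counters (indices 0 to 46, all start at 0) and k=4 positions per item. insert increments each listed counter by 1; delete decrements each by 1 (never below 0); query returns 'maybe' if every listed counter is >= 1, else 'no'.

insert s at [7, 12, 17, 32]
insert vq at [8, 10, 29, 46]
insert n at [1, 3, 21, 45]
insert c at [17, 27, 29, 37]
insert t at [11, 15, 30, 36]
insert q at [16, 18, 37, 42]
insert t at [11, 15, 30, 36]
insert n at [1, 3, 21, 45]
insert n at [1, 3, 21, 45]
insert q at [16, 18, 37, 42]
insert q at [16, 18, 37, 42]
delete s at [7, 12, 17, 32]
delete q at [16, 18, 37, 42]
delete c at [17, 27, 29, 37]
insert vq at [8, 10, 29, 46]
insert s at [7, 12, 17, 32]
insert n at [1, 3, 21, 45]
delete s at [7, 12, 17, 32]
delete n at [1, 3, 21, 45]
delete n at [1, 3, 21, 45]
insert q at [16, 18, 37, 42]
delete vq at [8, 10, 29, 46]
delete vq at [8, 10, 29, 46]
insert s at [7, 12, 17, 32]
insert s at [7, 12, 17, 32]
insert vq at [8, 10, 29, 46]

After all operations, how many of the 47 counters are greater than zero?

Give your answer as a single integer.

Step 1: insert s at [7, 12, 17, 32] -> counters=[0,0,0,0,0,0,0,1,0,0,0,0,1,0,0,0,0,1,0,0,0,0,0,0,0,0,0,0,0,0,0,0,1,0,0,0,0,0,0,0,0,0,0,0,0,0,0]
Step 2: insert vq at [8, 10, 29, 46] -> counters=[0,0,0,0,0,0,0,1,1,0,1,0,1,0,0,0,0,1,0,0,0,0,0,0,0,0,0,0,0,1,0,0,1,0,0,0,0,0,0,0,0,0,0,0,0,0,1]
Step 3: insert n at [1, 3, 21, 45] -> counters=[0,1,0,1,0,0,0,1,1,0,1,0,1,0,0,0,0,1,0,0,0,1,0,0,0,0,0,0,0,1,0,0,1,0,0,0,0,0,0,0,0,0,0,0,0,1,1]
Step 4: insert c at [17, 27, 29, 37] -> counters=[0,1,0,1,0,0,0,1,1,0,1,0,1,0,0,0,0,2,0,0,0,1,0,0,0,0,0,1,0,2,0,0,1,0,0,0,0,1,0,0,0,0,0,0,0,1,1]
Step 5: insert t at [11, 15, 30, 36] -> counters=[0,1,0,1,0,0,0,1,1,0,1,1,1,0,0,1,0,2,0,0,0,1,0,0,0,0,0,1,0,2,1,0,1,0,0,0,1,1,0,0,0,0,0,0,0,1,1]
Step 6: insert q at [16, 18, 37, 42] -> counters=[0,1,0,1,0,0,0,1,1,0,1,1,1,0,0,1,1,2,1,0,0,1,0,0,0,0,0,1,0,2,1,0,1,0,0,0,1,2,0,0,0,0,1,0,0,1,1]
Step 7: insert t at [11, 15, 30, 36] -> counters=[0,1,0,1,0,0,0,1,1,0,1,2,1,0,0,2,1,2,1,0,0,1,0,0,0,0,0,1,0,2,2,0,1,0,0,0,2,2,0,0,0,0,1,0,0,1,1]
Step 8: insert n at [1, 3, 21, 45] -> counters=[0,2,0,2,0,0,0,1,1,0,1,2,1,0,0,2,1,2,1,0,0,2,0,0,0,0,0,1,0,2,2,0,1,0,0,0,2,2,0,0,0,0,1,0,0,2,1]
Step 9: insert n at [1, 3, 21, 45] -> counters=[0,3,0,3,0,0,0,1,1,0,1,2,1,0,0,2,1,2,1,0,0,3,0,0,0,0,0,1,0,2,2,0,1,0,0,0,2,2,0,0,0,0,1,0,0,3,1]
Step 10: insert q at [16, 18, 37, 42] -> counters=[0,3,0,3,0,0,0,1,1,0,1,2,1,0,0,2,2,2,2,0,0,3,0,0,0,0,0,1,0,2,2,0,1,0,0,0,2,3,0,0,0,0,2,0,0,3,1]
Step 11: insert q at [16, 18, 37, 42] -> counters=[0,3,0,3,0,0,0,1,1,0,1,2,1,0,0,2,3,2,3,0,0,3,0,0,0,0,0,1,0,2,2,0,1,0,0,0,2,4,0,0,0,0,3,0,0,3,1]
Step 12: delete s at [7, 12, 17, 32] -> counters=[0,3,0,3,0,0,0,0,1,0,1,2,0,0,0,2,3,1,3,0,0,3,0,0,0,0,0,1,0,2,2,0,0,0,0,0,2,4,0,0,0,0,3,0,0,3,1]
Step 13: delete q at [16, 18, 37, 42] -> counters=[0,3,0,3,0,0,0,0,1,0,1,2,0,0,0,2,2,1,2,0,0,3,0,0,0,0,0,1,0,2,2,0,0,0,0,0,2,3,0,0,0,0,2,0,0,3,1]
Step 14: delete c at [17, 27, 29, 37] -> counters=[0,3,0,3,0,0,0,0,1,0,1,2,0,0,0,2,2,0,2,0,0,3,0,0,0,0,0,0,0,1,2,0,0,0,0,0,2,2,0,0,0,0,2,0,0,3,1]
Step 15: insert vq at [8, 10, 29, 46] -> counters=[0,3,0,3,0,0,0,0,2,0,2,2,0,0,0,2,2,0,2,0,0,3,0,0,0,0,0,0,0,2,2,0,0,0,0,0,2,2,0,0,0,0,2,0,0,3,2]
Step 16: insert s at [7, 12, 17, 32] -> counters=[0,3,0,3,0,0,0,1,2,0,2,2,1,0,0,2,2,1,2,0,0,3,0,0,0,0,0,0,0,2,2,0,1,0,0,0,2,2,0,0,0,0,2,0,0,3,2]
Step 17: insert n at [1, 3, 21, 45] -> counters=[0,4,0,4,0,0,0,1,2,0,2,2,1,0,0,2,2,1,2,0,0,4,0,0,0,0,0,0,0,2,2,0,1,0,0,0,2,2,0,0,0,0,2,0,0,4,2]
Step 18: delete s at [7, 12, 17, 32] -> counters=[0,4,0,4,0,0,0,0,2,0,2,2,0,0,0,2,2,0,2,0,0,4,0,0,0,0,0,0,0,2,2,0,0,0,0,0,2,2,0,0,0,0,2,0,0,4,2]
Step 19: delete n at [1, 3, 21, 45] -> counters=[0,3,0,3,0,0,0,0,2,0,2,2,0,0,0,2,2,0,2,0,0,3,0,0,0,0,0,0,0,2,2,0,0,0,0,0,2,2,0,0,0,0,2,0,0,3,2]
Step 20: delete n at [1, 3, 21, 45] -> counters=[0,2,0,2,0,0,0,0,2,0,2,2,0,0,0,2,2,0,2,0,0,2,0,0,0,0,0,0,0,2,2,0,0,0,0,0,2,2,0,0,0,0,2,0,0,2,2]
Step 21: insert q at [16, 18, 37, 42] -> counters=[0,2,0,2,0,0,0,0,2,0,2,2,0,0,0,2,3,0,3,0,0,2,0,0,0,0,0,0,0,2,2,0,0,0,0,0,2,3,0,0,0,0,3,0,0,2,2]
Step 22: delete vq at [8, 10, 29, 46] -> counters=[0,2,0,2,0,0,0,0,1,0,1,2,0,0,0,2,3,0,3,0,0,2,0,0,0,0,0,0,0,1,2,0,0,0,0,0,2,3,0,0,0,0,3,0,0,2,1]
Step 23: delete vq at [8, 10, 29, 46] -> counters=[0,2,0,2,0,0,0,0,0,0,0,2,0,0,0,2,3,0,3,0,0,2,0,0,0,0,0,0,0,0,2,0,0,0,0,0,2,3,0,0,0,0,3,0,0,2,0]
Step 24: insert s at [7, 12, 17, 32] -> counters=[0,2,0,2,0,0,0,1,0,0,0,2,1,0,0,2,3,1,3,0,0,2,0,0,0,0,0,0,0,0,2,0,1,0,0,0,2,3,0,0,0,0,3,0,0,2,0]
Step 25: insert s at [7, 12, 17, 32] -> counters=[0,2,0,2,0,0,0,2,0,0,0,2,2,0,0,2,3,2,3,0,0,2,0,0,0,0,0,0,0,0,2,0,2,0,0,0,2,3,0,0,0,0,3,0,0,2,0]
Step 26: insert vq at [8, 10, 29, 46] -> counters=[0,2,0,2,0,0,0,2,1,0,1,2,2,0,0,2,3,2,3,0,0,2,0,0,0,0,0,0,0,1,2,0,2,0,0,0,2,3,0,0,0,0,3,0,0,2,1]
Final counters=[0,2,0,2,0,0,0,2,1,0,1,2,2,0,0,2,3,2,3,0,0,2,0,0,0,0,0,0,0,1,2,0,2,0,0,0,2,3,0,0,0,0,3,0,0,2,1] -> 20 nonzero

Answer: 20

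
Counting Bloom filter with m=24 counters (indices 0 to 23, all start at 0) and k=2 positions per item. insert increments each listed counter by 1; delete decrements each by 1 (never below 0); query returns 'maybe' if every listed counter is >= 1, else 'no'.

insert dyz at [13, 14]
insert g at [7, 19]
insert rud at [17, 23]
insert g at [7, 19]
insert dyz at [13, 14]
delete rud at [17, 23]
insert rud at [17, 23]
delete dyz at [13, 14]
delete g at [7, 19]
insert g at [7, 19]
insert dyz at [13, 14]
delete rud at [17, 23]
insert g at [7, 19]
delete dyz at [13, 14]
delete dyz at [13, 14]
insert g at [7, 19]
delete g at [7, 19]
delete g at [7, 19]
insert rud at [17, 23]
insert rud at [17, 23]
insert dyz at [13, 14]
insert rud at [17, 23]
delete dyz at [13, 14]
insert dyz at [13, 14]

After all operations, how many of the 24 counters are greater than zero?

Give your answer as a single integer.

Step 1: insert dyz at [13, 14] -> counters=[0,0,0,0,0,0,0,0,0,0,0,0,0,1,1,0,0,0,0,0,0,0,0,0]
Step 2: insert g at [7, 19] -> counters=[0,0,0,0,0,0,0,1,0,0,0,0,0,1,1,0,0,0,0,1,0,0,0,0]
Step 3: insert rud at [17, 23] -> counters=[0,0,0,0,0,0,0,1,0,0,0,0,0,1,1,0,0,1,0,1,0,0,0,1]
Step 4: insert g at [7, 19] -> counters=[0,0,0,0,0,0,0,2,0,0,0,0,0,1,1,0,0,1,0,2,0,0,0,1]
Step 5: insert dyz at [13, 14] -> counters=[0,0,0,0,0,0,0,2,0,0,0,0,0,2,2,0,0,1,0,2,0,0,0,1]
Step 6: delete rud at [17, 23] -> counters=[0,0,0,0,0,0,0,2,0,0,0,0,0,2,2,0,0,0,0,2,0,0,0,0]
Step 7: insert rud at [17, 23] -> counters=[0,0,0,0,0,0,0,2,0,0,0,0,0,2,2,0,0,1,0,2,0,0,0,1]
Step 8: delete dyz at [13, 14] -> counters=[0,0,0,0,0,0,0,2,0,0,0,0,0,1,1,0,0,1,0,2,0,0,0,1]
Step 9: delete g at [7, 19] -> counters=[0,0,0,0,0,0,0,1,0,0,0,0,0,1,1,0,0,1,0,1,0,0,0,1]
Step 10: insert g at [7, 19] -> counters=[0,0,0,0,0,0,0,2,0,0,0,0,0,1,1,0,0,1,0,2,0,0,0,1]
Step 11: insert dyz at [13, 14] -> counters=[0,0,0,0,0,0,0,2,0,0,0,0,0,2,2,0,0,1,0,2,0,0,0,1]
Step 12: delete rud at [17, 23] -> counters=[0,0,0,0,0,0,0,2,0,0,0,0,0,2,2,0,0,0,0,2,0,0,0,0]
Step 13: insert g at [7, 19] -> counters=[0,0,0,0,0,0,0,3,0,0,0,0,0,2,2,0,0,0,0,3,0,0,0,0]
Step 14: delete dyz at [13, 14] -> counters=[0,0,0,0,0,0,0,3,0,0,0,0,0,1,1,0,0,0,0,3,0,0,0,0]
Step 15: delete dyz at [13, 14] -> counters=[0,0,0,0,0,0,0,3,0,0,0,0,0,0,0,0,0,0,0,3,0,0,0,0]
Step 16: insert g at [7, 19] -> counters=[0,0,0,0,0,0,0,4,0,0,0,0,0,0,0,0,0,0,0,4,0,0,0,0]
Step 17: delete g at [7, 19] -> counters=[0,0,0,0,0,0,0,3,0,0,0,0,0,0,0,0,0,0,0,3,0,0,0,0]
Step 18: delete g at [7, 19] -> counters=[0,0,0,0,0,0,0,2,0,0,0,0,0,0,0,0,0,0,0,2,0,0,0,0]
Step 19: insert rud at [17, 23] -> counters=[0,0,0,0,0,0,0,2,0,0,0,0,0,0,0,0,0,1,0,2,0,0,0,1]
Step 20: insert rud at [17, 23] -> counters=[0,0,0,0,0,0,0,2,0,0,0,0,0,0,0,0,0,2,0,2,0,0,0,2]
Step 21: insert dyz at [13, 14] -> counters=[0,0,0,0,0,0,0,2,0,0,0,0,0,1,1,0,0,2,0,2,0,0,0,2]
Step 22: insert rud at [17, 23] -> counters=[0,0,0,0,0,0,0,2,0,0,0,0,0,1,1,0,0,3,0,2,0,0,0,3]
Step 23: delete dyz at [13, 14] -> counters=[0,0,0,0,0,0,0,2,0,0,0,0,0,0,0,0,0,3,0,2,0,0,0,3]
Step 24: insert dyz at [13, 14] -> counters=[0,0,0,0,0,0,0,2,0,0,0,0,0,1,1,0,0,3,0,2,0,0,0,3]
Final counters=[0,0,0,0,0,0,0,2,0,0,0,0,0,1,1,0,0,3,0,2,0,0,0,3] -> 6 nonzero

Answer: 6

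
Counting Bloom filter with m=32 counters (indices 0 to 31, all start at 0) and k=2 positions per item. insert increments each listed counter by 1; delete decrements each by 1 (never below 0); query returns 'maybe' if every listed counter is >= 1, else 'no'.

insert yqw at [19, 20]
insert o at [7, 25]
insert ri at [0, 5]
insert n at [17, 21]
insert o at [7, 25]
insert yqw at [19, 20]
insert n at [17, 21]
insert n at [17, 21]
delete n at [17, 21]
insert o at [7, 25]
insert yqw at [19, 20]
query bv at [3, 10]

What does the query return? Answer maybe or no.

Step 1: insert yqw at [19, 20] -> counters=[0,0,0,0,0,0,0,0,0,0,0,0,0,0,0,0,0,0,0,1,1,0,0,0,0,0,0,0,0,0,0,0]
Step 2: insert o at [7, 25] -> counters=[0,0,0,0,0,0,0,1,0,0,0,0,0,0,0,0,0,0,0,1,1,0,0,0,0,1,0,0,0,0,0,0]
Step 3: insert ri at [0, 5] -> counters=[1,0,0,0,0,1,0,1,0,0,0,0,0,0,0,0,0,0,0,1,1,0,0,0,0,1,0,0,0,0,0,0]
Step 4: insert n at [17, 21] -> counters=[1,0,0,0,0,1,0,1,0,0,0,0,0,0,0,0,0,1,0,1,1,1,0,0,0,1,0,0,0,0,0,0]
Step 5: insert o at [7, 25] -> counters=[1,0,0,0,0,1,0,2,0,0,0,0,0,0,0,0,0,1,0,1,1,1,0,0,0,2,0,0,0,0,0,0]
Step 6: insert yqw at [19, 20] -> counters=[1,0,0,0,0,1,0,2,0,0,0,0,0,0,0,0,0,1,0,2,2,1,0,0,0,2,0,0,0,0,0,0]
Step 7: insert n at [17, 21] -> counters=[1,0,0,0,0,1,0,2,0,0,0,0,0,0,0,0,0,2,0,2,2,2,0,0,0,2,0,0,0,0,0,0]
Step 8: insert n at [17, 21] -> counters=[1,0,0,0,0,1,0,2,0,0,0,0,0,0,0,0,0,3,0,2,2,3,0,0,0,2,0,0,0,0,0,0]
Step 9: delete n at [17, 21] -> counters=[1,0,0,0,0,1,0,2,0,0,0,0,0,0,0,0,0,2,0,2,2,2,0,0,0,2,0,0,0,0,0,0]
Step 10: insert o at [7, 25] -> counters=[1,0,0,0,0,1,0,3,0,0,0,0,0,0,0,0,0,2,0,2,2,2,0,0,0,3,0,0,0,0,0,0]
Step 11: insert yqw at [19, 20] -> counters=[1,0,0,0,0,1,0,3,0,0,0,0,0,0,0,0,0,2,0,3,3,2,0,0,0,3,0,0,0,0,0,0]
Query bv: check counters[3]=0 counters[10]=0 -> no

Answer: no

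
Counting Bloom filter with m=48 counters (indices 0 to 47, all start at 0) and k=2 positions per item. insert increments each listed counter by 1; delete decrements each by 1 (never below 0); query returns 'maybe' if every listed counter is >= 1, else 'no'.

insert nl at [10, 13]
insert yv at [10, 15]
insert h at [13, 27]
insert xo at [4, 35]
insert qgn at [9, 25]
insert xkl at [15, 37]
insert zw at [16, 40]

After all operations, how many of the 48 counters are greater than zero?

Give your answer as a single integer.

Answer: 11

Derivation:
Step 1: insert nl at [10, 13] -> counters=[0,0,0,0,0,0,0,0,0,0,1,0,0,1,0,0,0,0,0,0,0,0,0,0,0,0,0,0,0,0,0,0,0,0,0,0,0,0,0,0,0,0,0,0,0,0,0,0]
Step 2: insert yv at [10, 15] -> counters=[0,0,0,0,0,0,0,0,0,0,2,0,0,1,0,1,0,0,0,0,0,0,0,0,0,0,0,0,0,0,0,0,0,0,0,0,0,0,0,0,0,0,0,0,0,0,0,0]
Step 3: insert h at [13, 27] -> counters=[0,0,0,0,0,0,0,0,0,0,2,0,0,2,0,1,0,0,0,0,0,0,0,0,0,0,0,1,0,0,0,0,0,0,0,0,0,0,0,0,0,0,0,0,0,0,0,0]
Step 4: insert xo at [4, 35] -> counters=[0,0,0,0,1,0,0,0,0,0,2,0,0,2,0,1,0,0,0,0,0,0,0,0,0,0,0,1,0,0,0,0,0,0,0,1,0,0,0,0,0,0,0,0,0,0,0,0]
Step 5: insert qgn at [9, 25] -> counters=[0,0,0,0,1,0,0,0,0,1,2,0,0,2,0,1,0,0,0,0,0,0,0,0,0,1,0,1,0,0,0,0,0,0,0,1,0,0,0,0,0,0,0,0,0,0,0,0]
Step 6: insert xkl at [15, 37] -> counters=[0,0,0,0,1,0,0,0,0,1,2,0,0,2,0,2,0,0,0,0,0,0,0,0,0,1,0,1,0,0,0,0,0,0,0,1,0,1,0,0,0,0,0,0,0,0,0,0]
Step 7: insert zw at [16, 40] -> counters=[0,0,0,0,1,0,0,0,0,1,2,0,0,2,0,2,1,0,0,0,0,0,0,0,0,1,0,1,0,0,0,0,0,0,0,1,0,1,0,0,1,0,0,0,0,0,0,0]
Final counters=[0,0,0,0,1,0,0,0,0,1,2,0,0,2,0,2,1,0,0,0,0,0,0,0,0,1,0,1,0,0,0,0,0,0,0,1,0,1,0,0,1,0,0,0,0,0,0,0] -> 11 nonzero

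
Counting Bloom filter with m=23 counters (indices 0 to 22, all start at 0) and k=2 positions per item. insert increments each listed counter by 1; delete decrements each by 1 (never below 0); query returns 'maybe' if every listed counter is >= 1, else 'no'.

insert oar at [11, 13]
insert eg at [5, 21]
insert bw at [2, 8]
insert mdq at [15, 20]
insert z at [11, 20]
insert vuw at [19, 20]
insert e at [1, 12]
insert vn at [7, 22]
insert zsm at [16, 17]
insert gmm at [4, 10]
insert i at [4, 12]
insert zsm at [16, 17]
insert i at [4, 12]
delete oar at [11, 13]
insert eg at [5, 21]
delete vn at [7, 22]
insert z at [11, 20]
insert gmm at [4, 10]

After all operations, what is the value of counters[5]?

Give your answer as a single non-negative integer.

Answer: 2

Derivation:
Step 1: insert oar at [11, 13] -> counters=[0,0,0,0,0,0,0,0,0,0,0,1,0,1,0,0,0,0,0,0,0,0,0]
Step 2: insert eg at [5, 21] -> counters=[0,0,0,0,0,1,0,0,0,0,0,1,0,1,0,0,0,0,0,0,0,1,0]
Step 3: insert bw at [2, 8] -> counters=[0,0,1,0,0,1,0,0,1,0,0,1,0,1,0,0,0,0,0,0,0,1,0]
Step 4: insert mdq at [15, 20] -> counters=[0,0,1,0,0,1,0,0,1,0,0,1,0,1,0,1,0,0,0,0,1,1,0]
Step 5: insert z at [11, 20] -> counters=[0,0,1,0,0,1,0,0,1,0,0,2,0,1,0,1,0,0,0,0,2,1,0]
Step 6: insert vuw at [19, 20] -> counters=[0,0,1,0,0,1,0,0,1,0,0,2,0,1,0,1,0,0,0,1,3,1,0]
Step 7: insert e at [1, 12] -> counters=[0,1,1,0,0,1,0,0,1,0,0,2,1,1,0,1,0,0,0,1,3,1,0]
Step 8: insert vn at [7, 22] -> counters=[0,1,1,0,0,1,0,1,1,0,0,2,1,1,0,1,0,0,0,1,3,1,1]
Step 9: insert zsm at [16, 17] -> counters=[0,1,1,0,0,1,0,1,1,0,0,2,1,1,0,1,1,1,0,1,3,1,1]
Step 10: insert gmm at [4, 10] -> counters=[0,1,1,0,1,1,0,1,1,0,1,2,1,1,0,1,1,1,0,1,3,1,1]
Step 11: insert i at [4, 12] -> counters=[0,1,1,0,2,1,0,1,1,0,1,2,2,1,0,1,1,1,0,1,3,1,1]
Step 12: insert zsm at [16, 17] -> counters=[0,1,1,0,2,1,0,1,1,0,1,2,2,1,0,1,2,2,0,1,3,1,1]
Step 13: insert i at [4, 12] -> counters=[0,1,1,0,3,1,0,1,1,0,1,2,3,1,0,1,2,2,0,1,3,1,1]
Step 14: delete oar at [11, 13] -> counters=[0,1,1,0,3,1,0,1,1,0,1,1,3,0,0,1,2,2,0,1,3,1,1]
Step 15: insert eg at [5, 21] -> counters=[0,1,1,0,3,2,0,1,1,0,1,1,3,0,0,1,2,2,0,1,3,2,1]
Step 16: delete vn at [7, 22] -> counters=[0,1,1,0,3,2,0,0,1,0,1,1,3,0,0,1,2,2,0,1,3,2,0]
Step 17: insert z at [11, 20] -> counters=[0,1,1,0,3,2,0,0,1,0,1,2,3,0,0,1,2,2,0,1,4,2,0]
Step 18: insert gmm at [4, 10] -> counters=[0,1,1,0,4,2,0,0,1,0,2,2,3,0,0,1,2,2,0,1,4,2,0]
Final counters=[0,1,1,0,4,2,0,0,1,0,2,2,3,0,0,1,2,2,0,1,4,2,0] -> counters[5]=2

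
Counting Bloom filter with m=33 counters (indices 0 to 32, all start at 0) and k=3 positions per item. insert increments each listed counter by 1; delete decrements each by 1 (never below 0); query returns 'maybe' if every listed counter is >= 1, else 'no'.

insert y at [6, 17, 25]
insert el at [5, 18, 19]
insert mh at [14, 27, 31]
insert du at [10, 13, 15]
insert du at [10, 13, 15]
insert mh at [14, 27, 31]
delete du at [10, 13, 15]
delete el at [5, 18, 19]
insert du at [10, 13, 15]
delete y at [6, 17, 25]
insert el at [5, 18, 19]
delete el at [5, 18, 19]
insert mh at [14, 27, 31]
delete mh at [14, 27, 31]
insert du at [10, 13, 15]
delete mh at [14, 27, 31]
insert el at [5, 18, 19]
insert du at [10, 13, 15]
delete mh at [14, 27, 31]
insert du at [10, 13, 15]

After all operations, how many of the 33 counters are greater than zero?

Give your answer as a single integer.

Answer: 6

Derivation:
Step 1: insert y at [6, 17, 25] -> counters=[0,0,0,0,0,0,1,0,0,0,0,0,0,0,0,0,0,1,0,0,0,0,0,0,0,1,0,0,0,0,0,0,0]
Step 2: insert el at [5, 18, 19] -> counters=[0,0,0,0,0,1,1,0,0,0,0,0,0,0,0,0,0,1,1,1,0,0,0,0,0,1,0,0,0,0,0,0,0]
Step 3: insert mh at [14, 27, 31] -> counters=[0,0,0,0,0,1,1,0,0,0,0,0,0,0,1,0,0,1,1,1,0,0,0,0,0,1,0,1,0,0,0,1,0]
Step 4: insert du at [10, 13, 15] -> counters=[0,0,0,0,0,1,1,0,0,0,1,0,0,1,1,1,0,1,1,1,0,0,0,0,0,1,0,1,0,0,0,1,0]
Step 5: insert du at [10, 13, 15] -> counters=[0,0,0,0,0,1,1,0,0,0,2,0,0,2,1,2,0,1,1,1,0,0,0,0,0,1,0,1,0,0,0,1,0]
Step 6: insert mh at [14, 27, 31] -> counters=[0,0,0,0,0,1,1,0,0,0,2,0,0,2,2,2,0,1,1,1,0,0,0,0,0,1,0,2,0,0,0,2,0]
Step 7: delete du at [10, 13, 15] -> counters=[0,0,0,0,0,1,1,0,0,0,1,0,0,1,2,1,0,1,1,1,0,0,0,0,0,1,0,2,0,0,0,2,0]
Step 8: delete el at [5, 18, 19] -> counters=[0,0,0,0,0,0,1,0,0,0,1,0,0,1,2,1,0,1,0,0,0,0,0,0,0,1,0,2,0,0,0,2,0]
Step 9: insert du at [10, 13, 15] -> counters=[0,0,0,0,0,0,1,0,0,0,2,0,0,2,2,2,0,1,0,0,0,0,0,0,0,1,0,2,0,0,0,2,0]
Step 10: delete y at [6, 17, 25] -> counters=[0,0,0,0,0,0,0,0,0,0,2,0,0,2,2,2,0,0,0,0,0,0,0,0,0,0,0,2,0,0,0,2,0]
Step 11: insert el at [5, 18, 19] -> counters=[0,0,0,0,0,1,0,0,0,0,2,0,0,2,2,2,0,0,1,1,0,0,0,0,0,0,0,2,0,0,0,2,0]
Step 12: delete el at [5, 18, 19] -> counters=[0,0,0,0,0,0,0,0,0,0,2,0,0,2,2,2,0,0,0,0,0,0,0,0,0,0,0,2,0,0,0,2,0]
Step 13: insert mh at [14, 27, 31] -> counters=[0,0,0,0,0,0,0,0,0,0,2,0,0,2,3,2,0,0,0,0,0,0,0,0,0,0,0,3,0,0,0,3,0]
Step 14: delete mh at [14, 27, 31] -> counters=[0,0,0,0,0,0,0,0,0,0,2,0,0,2,2,2,0,0,0,0,0,0,0,0,0,0,0,2,0,0,0,2,0]
Step 15: insert du at [10, 13, 15] -> counters=[0,0,0,0,0,0,0,0,0,0,3,0,0,3,2,3,0,0,0,0,0,0,0,0,0,0,0,2,0,0,0,2,0]
Step 16: delete mh at [14, 27, 31] -> counters=[0,0,0,0,0,0,0,0,0,0,3,0,0,3,1,3,0,0,0,0,0,0,0,0,0,0,0,1,0,0,0,1,0]
Step 17: insert el at [5, 18, 19] -> counters=[0,0,0,0,0,1,0,0,0,0,3,0,0,3,1,3,0,0,1,1,0,0,0,0,0,0,0,1,0,0,0,1,0]
Step 18: insert du at [10, 13, 15] -> counters=[0,0,0,0,0,1,0,0,0,0,4,0,0,4,1,4,0,0,1,1,0,0,0,0,0,0,0,1,0,0,0,1,0]
Step 19: delete mh at [14, 27, 31] -> counters=[0,0,0,0,0,1,0,0,0,0,4,0,0,4,0,4,0,0,1,1,0,0,0,0,0,0,0,0,0,0,0,0,0]
Step 20: insert du at [10, 13, 15] -> counters=[0,0,0,0,0,1,0,0,0,0,5,0,0,5,0,5,0,0,1,1,0,0,0,0,0,0,0,0,0,0,0,0,0]
Final counters=[0,0,0,0,0,1,0,0,0,0,5,0,0,5,0,5,0,0,1,1,0,0,0,0,0,0,0,0,0,0,0,0,0] -> 6 nonzero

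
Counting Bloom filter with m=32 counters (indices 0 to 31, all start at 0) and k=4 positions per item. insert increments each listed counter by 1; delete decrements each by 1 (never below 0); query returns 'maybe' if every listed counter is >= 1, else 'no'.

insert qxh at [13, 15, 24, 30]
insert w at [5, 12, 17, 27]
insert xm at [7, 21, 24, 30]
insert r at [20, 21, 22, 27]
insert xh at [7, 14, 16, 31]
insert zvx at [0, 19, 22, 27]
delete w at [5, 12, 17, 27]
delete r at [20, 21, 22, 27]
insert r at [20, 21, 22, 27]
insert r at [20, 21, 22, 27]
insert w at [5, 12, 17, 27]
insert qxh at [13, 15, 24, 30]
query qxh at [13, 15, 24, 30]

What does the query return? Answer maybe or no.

Answer: maybe

Derivation:
Step 1: insert qxh at [13, 15, 24, 30] -> counters=[0,0,0,0,0,0,0,0,0,0,0,0,0,1,0,1,0,0,0,0,0,0,0,0,1,0,0,0,0,0,1,0]
Step 2: insert w at [5, 12, 17, 27] -> counters=[0,0,0,0,0,1,0,0,0,0,0,0,1,1,0,1,0,1,0,0,0,0,0,0,1,0,0,1,0,0,1,0]
Step 3: insert xm at [7, 21, 24, 30] -> counters=[0,0,0,0,0,1,0,1,0,0,0,0,1,1,0,1,0,1,0,0,0,1,0,0,2,0,0,1,0,0,2,0]
Step 4: insert r at [20, 21, 22, 27] -> counters=[0,0,0,0,0,1,0,1,0,0,0,0,1,1,0,1,0,1,0,0,1,2,1,0,2,0,0,2,0,0,2,0]
Step 5: insert xh at [7, 14, 16, 31] -> counters=[0,0,0,0,0,1,0,2,0,0,0,0,1,1,1,1,1,1,0,0,1,2,1,0,2,0,0,2,0,0,2,1]
Step 6: insert zvx at [0, 19, 22, 27] -> counters=[1,0,0,0,0,1,0,2,0,0,0,0,1,1,1,1,1,1,0,1,1,2,2,0,2,0,0,3,0,0,2,1]
Step 7: delete w at [5, 12, 17, 27] -> counters=[1,0,0,0,0,0,0,2,0,0,0,0,0,1,1,1,1,0,0,1,1,2,2,0,2,0,0,2,0,0,2,1]
Step 8: delete r at [20, 21, 22, 27] -> counters=[1,0,0,0,0,0,0,2,0,0,0,0,0,1,1,1,1,0,0,1,0,1,1,0,2,0,0,1,0,0,2,1]
Step 9: insert r at [20, 21, 22, 27] -> counters=[1,0,0,0,0,0,0,2,0,0,0,0,0,1,1,1,1,0,0,1,1,2,2,0,2,0,0,2,0,0,2,1]
Step 10: insert r at [20, 21, 22, 27] -> counters=[1,0,0,0,0,0,0,2,0,0,0,0,0,1,1,1,1,0,0,1,2,3,3,0,2,0,0,3,0,0,2,1]
Step 11: insert w at [5, 12, 17, 27] -> counters=[1,0,0,0,0,1,0,2,0,0,0,0,1,1,1,1,1,1,0,1,2,3,3,0,2,0,0,4,0,0,2,1]
Step 12: insert qxh at [13, 15, 24, 30] -> counters=[1,0,0,0,0,1,0,2,0,0,0,0,1,2,1,2,1,1,0,1,2,3,3,0,3,0,0,4,0,0,3,1]
Query qxh: check counters[13]=2 counters[15]=2 counters[24]=3 counters[30]=3 -> maybe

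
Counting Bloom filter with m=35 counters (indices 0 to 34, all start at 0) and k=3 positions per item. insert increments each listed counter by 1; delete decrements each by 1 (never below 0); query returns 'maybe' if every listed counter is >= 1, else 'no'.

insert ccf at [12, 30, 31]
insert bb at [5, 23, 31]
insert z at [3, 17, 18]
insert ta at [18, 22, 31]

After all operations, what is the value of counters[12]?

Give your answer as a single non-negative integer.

Answer: 1

Derivation:
Step 1: insert ccf at [12, 30, 31] -> counters=[0,0,0,0,0,0,0,0,0,0,0,0,1,0,0,0,0,0,0,0,0,0,0,0,0,0,0,0,0,0,1,1,0,0,0]
Step 2: insert bb at [5, 23, 31] -> counters=[0,0,0,0,0,1,0,0,0,0,0,0,1,0,0,0,0,0,0,0,0,0,0,1,0,0,0,0,0,0,1,2,0,0,0]
Step 3: insert z at [3, 17, 18] -> counters=[0,0,0,1,0,1,0,0,0,0,0,0,1,0,0,0,0,1,1,0,0,0,0,1,0,0,0,0,0,0,1,2,0,0,0]
Step 4: insert ta at [18, 22, 31] -> counters=[0,0,0,1,0,1,0,0,0,0,0,0,1,0,0,0,0,1,2,0,0,0,1,1,0,0,0,0,0,0,1,3,0,0,0]
Final counters=[0,0,0,1,0,1,0,0,0,0,0,0,1,0,0,0,0,1,2,0,0,0,1,1,0,0,0,0,0,0,1,3,0,0,0] -> counters[12]=1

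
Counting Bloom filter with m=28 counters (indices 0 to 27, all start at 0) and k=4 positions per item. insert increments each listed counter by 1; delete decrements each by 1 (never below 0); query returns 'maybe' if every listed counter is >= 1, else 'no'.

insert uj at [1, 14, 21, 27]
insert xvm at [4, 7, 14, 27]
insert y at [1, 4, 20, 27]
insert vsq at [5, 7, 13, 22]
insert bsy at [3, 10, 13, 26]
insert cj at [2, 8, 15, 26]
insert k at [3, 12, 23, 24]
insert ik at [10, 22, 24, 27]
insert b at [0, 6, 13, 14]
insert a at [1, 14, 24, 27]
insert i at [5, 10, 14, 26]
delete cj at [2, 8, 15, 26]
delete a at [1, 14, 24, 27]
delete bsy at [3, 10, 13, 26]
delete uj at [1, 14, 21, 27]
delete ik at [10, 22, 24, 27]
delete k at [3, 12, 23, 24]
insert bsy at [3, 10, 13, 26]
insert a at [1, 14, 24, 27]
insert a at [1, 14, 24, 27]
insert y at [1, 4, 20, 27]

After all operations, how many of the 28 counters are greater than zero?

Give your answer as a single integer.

Step 1: insert uj at [1, 14, 21, 27] -> counters=[0,1,0,0,0,0,0,0,0,0,0,0,0,0,1,0,0,0,0,0,0,1,0,0,0,0,0,1]
Step 2: insert xvm at [4, 7, 14, 27] -> counters=[0,1,0,0,1,0,0,1,0,0,0,0,0,0,2,0,0,0,0,0,0,1,0,0,0,0,0,2]
Step 3: insert y at [1, 4, 20, 27] -> counters=[0,2,0,0,2,0,0,1,0,0,0,0,0,0,2,0,0,0,0,0,1,1,0,0,0,0,0,3]
Step 4: insert vsq at [5, 7, 13, 22] -> counters=[0,2,0,0,2,1,0,2,0,0,0,0,0,1,2,0,0,0,0,0,1,1,1,0,0,0,0,3]
Step 5: insert bsy at [3, 10, 13, 26] -> counters=[0,2,0,1,2,1,0,2,0,0,1,0,0,2,2,0,0,0,0,0,1,1,1,0,0,0,1,3]
Step 6: insert cj at [2, 8, 15, 26] -> counters=[0,2,1,1,2,1,0,2,1,0,1,0,0,2,2,1,0,0,0,0,1,1,1,0,0,0,2,3]
Step 7: insert k at [3, 12, 23, 24] -> counters=[0,2,1,2,2,1,0,2,1,0,1,0,1,2,2,1,0,0,0,0,1,1,1,1,1,0,2,3]
Step 8: insert ik at [10, 22, 24, 27] -> counters=[0,2,1,2,2,1,0,2,1,0,2,0,1,2,2,1,0,0,0,0,1,1,2,1,2,0,2,4]
Step 9: insert b at [0, 6, 13, 14] -> counters=[1,2,1,2,2,1,1,2,1,0,2,0,1,3,3,1,0,0,0,0,1,1,2,1,2,0,2,4]
Step 10: insert a at [1, 14, 24, 27] -> counters=[1,3,1,2,2,1,1,2,1,0,2,0,1,3,4,1,0,0,0,0,1,1,2,1,3,0,2,5]
Step 11: insert i at [5, 10, 14, 26] -> counters=[1,3,1,2,2,2,1,2,1,0,3,0,1,3,5,1,0,0,0,0,1,1,2,1,3,0,3,5]
Step 12: delete cj at [2, 8, 15, 26] -> counters=[1,3,0,2,2,2,1,2,0,0,3,0,1,3,5,0,0,0,0,0,1,1,2,1,3,0,2,5]
Step 13: delete a at [1, 14, 24, 27] -> counters=[1,2,0,2,2,2,1,2,0,0,3,0,1,3,4,0,0,0,0,0,1,1,2,1,2,0,2,4]
Step 14: delete bsy at [3, 10, 13, 26] -> counters=[1,2,0,1,2,2,1,2,0,0,2,0,1,2,4,0,0,0,0,0,1,1,2,1,2,0,1,4]
Step 15: delete uj at [1, 14, 21, 27] -> counters=[1,1,0,1,2,2,1,2,0,0,2,0,1,2,3,0,0,0,0,0,1,0,2,1,2,0,1,3]
Step 16: delete ik at [10, 22, 24, 27] -> counters=[1,1,0,1,2,2,1,2,0,0,1,0,1,2,3,0,0,0,0,0,1,0,1,1,1,0,1,2]
Step 17: delete k at [3, 12, 23, 24] -> counters=[1,1,0,0,2,2,1,2,0,0,1,0,0,2,3,0,0,0,0,0,1,0,1,0,0,0,1,2]
Step 18: insert bsy at [3, 10, 13, 26] -> counters=[1,1,0,1,2,2,1,2,0,0,2,0,0,3,3,0,0,0,0,0,1,0,1,0,0,0,2,2]
Step 19: insert a at [1, 14, 24, 27] -> counters=[1,2,0,1,2,2,1,2,0,0,2,0,0,3,4,0,0,0,0,0,1,0,1,0,1,0,2,3]
Step 20: insert a at [1, 14, 24, 27] -> counters=[1,3,0,1,2,2,1,2,0,0,2,0,0,3,5,0,0,0,0,0,1,0,1,0,2,0,2,4]
Step 21: insert y at [1, 4, 20, 27] -> counters=[1,4,0,1,3,2,1,2,0,0,2,0,0,3,5,0,0,0,0,0,2,0,1,0,2,0,2,5]
Final counters=[1,4,0,1,3,2,1,2,0,0,2,0,0,3,5,0,0,0,0,0,2,0,1,0,2,0,2,5] -> 15 nonzero

Answer: 15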